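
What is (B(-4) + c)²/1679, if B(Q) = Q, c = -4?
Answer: 64/1679 ≈ 0.038118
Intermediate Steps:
(B(-4) + c)²/1679 = (-4 - 4)²/1679 = (-8)²*(1/1679) = 64*(1/1679) = 64/1679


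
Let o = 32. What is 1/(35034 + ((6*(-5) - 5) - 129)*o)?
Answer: 1/29786 ≈ 3.3573e-5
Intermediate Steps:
1/(35034 + ((6*(-5) - 5) - 129)*o) = 1/(35034 + ((6*(-5) - 5) - 129)*32) = 1/(35034 + ((-30 - 5) - 129)*32) = 1/(35034 + (-35 - 129)*32) = 1/(35034 - 164*32) = 1/(35034 - 5248) = 1/29786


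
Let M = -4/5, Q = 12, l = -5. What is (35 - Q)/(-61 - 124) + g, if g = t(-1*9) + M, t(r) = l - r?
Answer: 569/185 ≈ 3.0757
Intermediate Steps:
M = -⅘ (M = -4*⅕ = -⅘ ≈ -0.80000)
t(r) = -5 - r
g = 16/5 (g = (-5 - (-1)*9) - ⅘ = (-5 - 1*(-9)) - ⅘ = (-5 + 9) - ⅘ = 4 - ⅘ = 16/5 ≈ 3.2000)
(35 - Q)/(-61 - 124) + g = (35 - 1*12)/(-61 - 124) + 16/5 = (35 - 12)/(-185) + 16/5 = 23*(-1/185) + 16/5 = -23/185 + 16/5 = 569/185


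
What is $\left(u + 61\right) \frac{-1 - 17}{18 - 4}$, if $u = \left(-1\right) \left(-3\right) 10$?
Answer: $-117$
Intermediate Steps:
$u = 30$ ($u = 3 \cdot 10 = 30$)
$\left(u + 61\right) \frac{-1 - 17}{18 - 4} = \left(30 + 61\right) \frac{-1 - 17}{18 - 4} = 91 \left(- \frac{18}{14}\right) = 91 \left(\left(-18\right) \frac{1}{14}\right) = 91 \left(- \frac{9}{7}\right) = -117$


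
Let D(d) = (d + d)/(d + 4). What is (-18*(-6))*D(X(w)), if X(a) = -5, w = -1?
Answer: 1080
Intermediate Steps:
D(d) = 2*d/(4 + d) (D(d) = (2*d)/(4 + d) = 2*d/(4 + d))
(-18*(-6))*D(X(w)) = (-18*(-6))*(2*(-5)/(4 - 5)) = 108*(2*(-5)/(-1)) = 108*(2*(-5)*(-1)) = 108*10 = 1080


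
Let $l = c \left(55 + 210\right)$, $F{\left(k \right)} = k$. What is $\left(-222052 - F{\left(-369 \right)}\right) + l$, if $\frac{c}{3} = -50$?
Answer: $-261433$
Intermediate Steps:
$c = -150$ ($c = 3 \left(-50\right) = -150$)
$l = -39750$ ($l = - 150 \left(55 + 210\right) = \left(-150\right) 265 = -39750$)
$\left(-222052 - F{\left(-369 \right)}\right) + l = \left(-222052 - -369\right) - 39750 = \left(-222052 + 369\right) - 39750 = -221683 - 39750 = -261433$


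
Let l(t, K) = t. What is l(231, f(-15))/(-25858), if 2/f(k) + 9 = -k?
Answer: -33/3694 ≈ -0.0089334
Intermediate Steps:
f(k) = 2/(-9 - k)
l(231, f(-15))/(-25858) = 231/(-25858) = 231*(-1/25858) = -33/3694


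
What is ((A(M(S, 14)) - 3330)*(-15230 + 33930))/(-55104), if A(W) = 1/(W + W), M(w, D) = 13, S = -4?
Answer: 404756825/358176 ≈ 1130.1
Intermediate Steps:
A(W) = 1/(2*W)
((A(M(S, 14)) - 3330)*(-15230 + 33930))/(-55104) = (((1/2)/13 - 3330)*(-15230 + 33930))/(-55104) = (((1/2)*(1/13) - 3330)*18700)*(-1/55104) = ((1/26 - 3330)*18700)*(-1/55104) = -86579/26*18700*(-1/55104) = -809513650/13*(-1/55104) = 404756825/358176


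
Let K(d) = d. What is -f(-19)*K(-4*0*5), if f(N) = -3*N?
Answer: 0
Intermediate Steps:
-f(-19)*K(-4*0*5) = -(-3*(-19))*-4*0*5 = -57*0*5 = -57*0 = -1*0 = 0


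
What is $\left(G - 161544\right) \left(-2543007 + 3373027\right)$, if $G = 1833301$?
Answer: $1387591745140$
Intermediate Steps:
$\left(G - 161544\right) \left(-2543007 + 3373027\right) = \left(1833301 - 161544\right) \left(-2543007 + 3373027\right) = 1671757 \cdot 830020 = 1387591745140$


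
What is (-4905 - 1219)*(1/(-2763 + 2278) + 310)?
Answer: -920737276/485 ≈ -1.8984e+6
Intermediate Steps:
(-4905 - 1219)*(1/(-2763 + 2278) + 310) = -6124*(1/(-485) + 310) = -6124*(-1/485 + 310) = -6124*150349/485 = -920737276/485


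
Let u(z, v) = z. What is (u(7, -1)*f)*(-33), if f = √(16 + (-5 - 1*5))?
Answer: -231*√6 ≈ -565.83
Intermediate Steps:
f = √6 (f = √(16 + (-5 - 5)) = √(16 - 10) = √6 ≈ 2.4495)
(u(7, -1)*f)*(-33) = (7*√6)*(-33) = -231*√6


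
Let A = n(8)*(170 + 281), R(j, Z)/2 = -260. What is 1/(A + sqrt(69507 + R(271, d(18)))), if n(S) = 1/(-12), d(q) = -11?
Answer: 5412/9730727 + 144*sqrt(68987)/9730727 ≈ 0.0044431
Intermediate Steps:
R(j, Z) = -520 (R(j, Z) = 2*(-260) = -520)
n(S) = -1/12 (n(S) = 1*(-1/12) = -1/12)
A = -451/12 (A = -(170 + 281)/12 = -1/12*451 = -451/12 ≈ -37.583)
1/(A + sqrt(69507 + R(271, d(18)))) = 1/(-451/12 + sqrt(69507 - 520)) = 1/(-451/12 + sqrt(68987))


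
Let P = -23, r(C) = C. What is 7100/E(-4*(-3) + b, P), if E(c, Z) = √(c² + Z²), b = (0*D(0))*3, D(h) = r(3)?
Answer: 7100*√673/673 ≈ 273.69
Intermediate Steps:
D(h) = 3
b = 0 (b = (0*3)*3 = 0*3 = 0)
E(c, Z) = √(Z² + c²)
7100/E(-4*(-3) + b, P) = 7100/(√((-23)² + (-4*(-3) + 0)²)) = 7100/(√(529 + (12 + 0)²)) = 7100/(√(529 + 12²)) = 7100/(√(529 + 144)) = 7100/(√673) = 7100*(√673/673) = 7100*√673/673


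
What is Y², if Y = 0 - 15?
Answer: 225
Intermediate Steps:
Y = -15
Y² = (-15)² = 225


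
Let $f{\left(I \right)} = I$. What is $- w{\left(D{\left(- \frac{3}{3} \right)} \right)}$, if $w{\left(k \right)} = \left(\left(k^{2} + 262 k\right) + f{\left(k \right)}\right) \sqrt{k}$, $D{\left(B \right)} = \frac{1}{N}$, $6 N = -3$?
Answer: $522 i \sqrt{2} \approx 738.22 i$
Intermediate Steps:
$N = - \frac{1}{2}$ ($N = \frac{1}{6} \left(-3\right) = - \frac{1}{2} \approx -0.5$)
$D{\left(B \right)} = -2$ ($D{\left(B \right)} = \frac{1}{- \frac{1}{2}} = -2$)
$w{\left(k \right)} = \sqrt{k} \left(k^{2} + 263 k\right)$ ($w{\left(k \right)} = \left(\left(k^{2} + 262 k\right) + k\right) \sqrt{k} = \left(k^{2} + 263 k\right) \sqrt{k} = \sqrt{k} \left(k^{2} + 263 k\right)$)
$- w{\left(D{\left(- \frac{3}{3} \right)} \right)} = - \left(-2\right)^{\frac{3}{2}} \left(263 - 2\right) = - - 2 i \sqrt{2} \cdot 261 = - \left(-522\right) i \sqrt{2} = 522 i \sqrt{2}$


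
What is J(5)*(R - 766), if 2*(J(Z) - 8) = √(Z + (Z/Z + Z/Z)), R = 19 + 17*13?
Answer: -4208 - 263*√7 ≈ -4903.8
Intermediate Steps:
R = 240 (R = 19 + 221 = 240)
J(Z) = 8 + √(2 + Z)/2 (J(Z) = 8 + √(Z + (Z/Z + Z/Z))/2 = 8 + √(Z + (1 + 1))/2 = 8 + √(Z + 2)/2 = 8 + √(2 + Z)/2)
J(5)*(R - 766) = (8 + √(2 + 5)/2)*(240 - 766) = (8 + √7/2)*(-526) = -4208 - 263*√7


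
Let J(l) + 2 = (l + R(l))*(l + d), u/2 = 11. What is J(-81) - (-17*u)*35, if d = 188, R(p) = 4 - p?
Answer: 13516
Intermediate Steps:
u = 22 (u = 2*11 = 22)
J(l) = 750 + 4*l (J(l) = -2 + (l + (4 - l))*(l + 188) = -2 + 4*(188 + l) = -2 + (752 + 4*l) = 750 + 4*l)
J(-81) - (-17*u)*35 = (750 + 4*(-81)) - (-17*22)*35 = (750 - 324) - (-374)*35 = 426 - 1*(-13090) = 426 + 13090 = 13516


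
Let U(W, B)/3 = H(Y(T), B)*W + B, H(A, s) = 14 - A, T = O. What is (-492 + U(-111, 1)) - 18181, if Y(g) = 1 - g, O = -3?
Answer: -22000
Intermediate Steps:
T = -3
U(W, B) = 3*B + 30*W (U(W, B) = 3*((14 - (1 - 1*(-3)))*W + B) = 3*((14 - (1 + 3))*W + B) = 3*((14 - 1*4)*W + B) = 3*((14 - 4)*W + B) = 3*(10*W + B) = 3*(B + 10*W) = 3*B + 30*W)
(-492 + U(-111, 1)) - 18181 = (-492 + (3*1 + 30*(-111))) - 18181 = (-492 + (3 - 3330)) - 18181 = (-492 - 3327) - 18181 = -3819 - 18181 = -22000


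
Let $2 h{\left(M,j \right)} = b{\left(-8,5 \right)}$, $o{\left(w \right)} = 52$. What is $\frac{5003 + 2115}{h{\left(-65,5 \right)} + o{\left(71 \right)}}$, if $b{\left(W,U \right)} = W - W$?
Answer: $\frac{3559}{26} \approx 136.88$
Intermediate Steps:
$b{\left(W,U \right)} = 0$
$h{\left(M,j \right)} = 0$ ($h{\left(M,j \right)} = \frac{1}{2} \cdot 0 = 0$)
$\frac{5003 + 2115}{h{\left(-65,5 \right)} + o{\left(71 \right)}} = \frac{5003 + 2115}{0 + 52} = \frac{7118}{52} = 7118 \cdot \frac{1}{52} = \frac{3559}{26}$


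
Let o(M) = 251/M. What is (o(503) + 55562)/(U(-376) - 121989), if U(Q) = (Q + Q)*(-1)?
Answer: -681657/1487371 ≈ -0.45830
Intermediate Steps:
U(Q) = -2*Q (U(Q) = (2*Q)*(-1) = -2*Q)
(o(503) + 55562)/(U(-376) - 121989) = (251/503 + 55562)/(-2*(-376) - 121989) = (251*(1/503) + 55562)/(752 - 121989) = (251/503 + 55562)/(-121237) = (27947937/503)*(-1/121237) = -681657/1487371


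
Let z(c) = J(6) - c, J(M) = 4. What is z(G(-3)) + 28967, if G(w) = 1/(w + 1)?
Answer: 57943/2 ≈ 28972.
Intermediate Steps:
G(w) = 1/(1 + w)
z(c) = 4 - c
z(G(-3)) + 28967 = (4 - 1/(1 - 3)) + 28967 = (4 - 1/(-2)) + 28967 = (4 - 1*(-½)) + 28967 = (4 + ½) + 28967 = 9/2 + 28967 = 57943/2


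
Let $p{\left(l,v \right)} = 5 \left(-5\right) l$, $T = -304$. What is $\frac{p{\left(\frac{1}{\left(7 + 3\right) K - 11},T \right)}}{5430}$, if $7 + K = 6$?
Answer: $\frac{5}{22806} \approx 0.00021924$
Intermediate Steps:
$K = -1$ ($K = -7 + 6 = -1$)
$p{\left(l,v \right)} = - 25 l$
$\frac{p{\left(\frac{1}{\left(7 + 3\right) K - 11},T \right)}}{5430} = \frac{\left(-25\right) \frac{1}{\left(7 + 3\right) \left(-1\right) - 11}}{5430} = - \frac{25}{10 \left(-1\right) - 11} \cdot \frac{1}{5430} = - \frac{25}{-10 - 11} \cdot \frac{1}{5430} = - \frac{25}{-21} \cdot \frac{1}{5430} = \left(-25\right) \left(- \frac{1}{21}\right) \frac{1}{5430} = \frac{25}{21} \cdot \frac{1}{5430} = \frac{5}{22806}$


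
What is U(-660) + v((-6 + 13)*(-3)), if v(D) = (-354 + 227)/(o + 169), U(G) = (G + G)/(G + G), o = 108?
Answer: 150/277 ≈ 0.54152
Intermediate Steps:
U(G) = 1 (U(G) = (2*G)/((2*G)) = (2*G)*(1/(2*G)) = 1)
v(D) = -127/277 (v(D) = (-354 + 227)/(108 + 169) = -127/277)
U(-660) + v((-6 + 13)*(-3)) = 1 - 127/277 = 150/277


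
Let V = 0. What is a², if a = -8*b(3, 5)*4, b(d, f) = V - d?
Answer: 9216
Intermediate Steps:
b(d, f) = -d (b(d, f) = 0 - d = -d)
a = 96 (a = -(-8)*3*4 = -8*(-3)*4 = 24*4 = 96)
a² = 96² = 9216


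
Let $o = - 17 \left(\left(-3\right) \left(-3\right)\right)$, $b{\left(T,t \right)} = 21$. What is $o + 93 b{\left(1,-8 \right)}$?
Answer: $1800$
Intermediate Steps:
$o = -153$ ($o = \left(-17\right) 9 = -153$)
$o + 93 b{\left(1,-8 \right)} = -153 + 93 \cdot 21 = -153 + 1953 = 1800$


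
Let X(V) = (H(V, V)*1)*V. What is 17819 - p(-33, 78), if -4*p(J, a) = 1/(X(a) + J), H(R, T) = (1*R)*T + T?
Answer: 34255459429/1922412 ≈ 17819.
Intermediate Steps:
H(R, T) = T + R*T (H(R, T) = R*T + T = T + R*T)
X(V) = V**2*(1 + V) (X(V) = ((V*(1 + V))*1)*V = (V*(1 + V))*V = V**2*(1 + V))
p(J, a) = -1/(4*(J + a**2*(1 + a))) (p(J, a) = -1/(4*(a**2*(1 + a) + J)) = -1/(4*(J + a**2*(1 + a))))
17819 - p(-33, 78) = 17819 - (-1)/(4*(-33) + 4*78**2*(1 + 78)) = 17819 - (-1)/(-132 + 4*6084*79) = 17819 - (-1)/(-132 + 1922544) = 17819 - (-1)/1922412 = 17819 - 1*(-1/1922412) = 17819 + 1/1922412 = 34255459429/1922412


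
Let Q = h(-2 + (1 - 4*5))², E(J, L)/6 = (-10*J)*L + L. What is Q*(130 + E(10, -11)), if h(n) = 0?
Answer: 0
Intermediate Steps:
E(J, L) = 6*L - 60*J*L (E(J, L) = 6*((-10*J)*L + L) = 6*(-10*J*L + L) = 6*(L - 10*J*L) = 6*L - 60*J*L)
Q = 0 (Q = 0² = 0)
Q*(130 + E(10, -11)) = 0*(130 + 6*(-11)*(1 - 10*10)) = 0*(130 + 6*(-11)*(1 - 100)) = 0*(130 + 6*(-11)*(-99)) = 0*(130 + 6534) = 0*6664 = 0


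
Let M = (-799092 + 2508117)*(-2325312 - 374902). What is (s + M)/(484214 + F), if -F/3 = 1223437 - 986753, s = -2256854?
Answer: 2307367744102/112919 ≈ 2.0434e+7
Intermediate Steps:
F = -710052 (F = -3*(1223437 - 986753) = -3*236684 = -710052)
M = -4614733231350 (M = 1709025*(-2700214) = -4614733231350)
(s + M)/(484214 + F) = (-2256854 - 4614733231350)/(484214 - 710052) = -4614735488204/(-225838) = -4614735488204*(-1/225838) = 2307367744102/112919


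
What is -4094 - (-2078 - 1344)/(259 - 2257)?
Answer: -4091617/999 ≈ -4095.7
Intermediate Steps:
-4094 - (-2078 - 1344)/(259 - 2257) = -4094 - (-3422)/(-1998) = -4094 - (-3422)*(-1)/1998 = -4094 - 1*1711/999 = -4094 - 1711/999 = -4091617/999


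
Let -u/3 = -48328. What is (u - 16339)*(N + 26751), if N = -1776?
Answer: 3212908875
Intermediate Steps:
u = 144984 (u = -3*(-48328) = 144984)
(u - 16339)*(N + 26751) = (144984 - 16339)*(-1776 + 26751) = 128645*24975 = 3212908875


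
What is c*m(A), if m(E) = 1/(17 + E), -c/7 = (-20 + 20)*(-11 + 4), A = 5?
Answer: 0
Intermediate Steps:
c = 0 (c = -7*(-20 + 20)*(-11 + 4) = -0*(-7) = -7*0 = 0)
c*m(A) = 0/(17 + 5) = 0/22 = 0*(1/22) = 0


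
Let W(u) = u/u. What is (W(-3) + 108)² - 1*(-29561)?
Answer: 41442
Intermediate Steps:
W(u) = 1
(W(-3) + 108)² - 1*(-29561) = (1 + 108)² - 1*(-29561) = 109² + 29561 = 11881 + 29561 = 41442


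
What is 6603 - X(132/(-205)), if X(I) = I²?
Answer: 277473651/42025 ≈ 6602.6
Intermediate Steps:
6603 - X(132/(-205)) = 6603 - (132/(-205))² = 6603 - (132*(-1/205))² = 6603 - (-132/205)² = 6603 - 1*17424/42025 = 6603 - 17424/42025 = 277473651/42025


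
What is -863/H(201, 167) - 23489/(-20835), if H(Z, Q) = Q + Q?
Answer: -10135279/6958890 ≈ -1.4565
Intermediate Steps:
H(Z, Q) = 2*Q
-863/H(201, 167) - 23489/(-20835) = -863/(2*167) - 23489/(-20835) = -863/334 - 23489*(-1/20835) = -863*1/334 + 23489/20835 = -863/334 + 23489/20835 = -10135279/6958890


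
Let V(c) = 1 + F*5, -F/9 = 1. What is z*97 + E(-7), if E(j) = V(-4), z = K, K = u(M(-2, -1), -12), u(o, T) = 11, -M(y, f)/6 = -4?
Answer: 1023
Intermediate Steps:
F = -9 (F = -9*1 = -9)
M(y, f) = 24 (M(y, f) = -6*(-4) = 24)
V(c) = -44 (V(c) = 1 - 9*5 = 1 - 45 = -44)
K = 11
z = 11
E(j) = -44
z*97 + E(-7) = 11*97 - 44 = 1067 - 44 = 1023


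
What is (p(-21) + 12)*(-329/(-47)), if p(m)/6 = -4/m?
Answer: 92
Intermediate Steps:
p(m) = -24/m (p(m) = 6*(-4/m) = -24/m)
(p(-21) + 12)*(-329/(-47)) = (-24/(-21) + 12)*(-329/(-47)) = (-24*(-1/21) + 12)*(-329*(-1/47)) = (8/7 + 12)*7 = (92/7)*7 = 92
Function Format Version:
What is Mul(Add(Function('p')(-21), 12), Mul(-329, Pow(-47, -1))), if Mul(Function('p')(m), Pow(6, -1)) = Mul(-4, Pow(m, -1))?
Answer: 92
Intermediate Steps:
Function('p')(m) = Mul(-24, Pow(m, -1)) (Function('p')(m) = Mul(6, Mul(-4, Pow(m, -1))) = Mul(-24, Pow(m, -1)))
Mul(Add(Function('p')(-21), 12), Mul(-329, Pow(-47, -1))) = Mul(Add(Mul(-24, Pow(-21, -1)), 12), Mul(-329, Pow(-47, -1))) = Mul(Add(Mul(-24, Rational(-1, 21)), 12), Mul(-329, Rational(-1, 47))) = Mul(Add(Rational(8, 7), 12), 7) = Mul(Rational(92, 7), 7) = 92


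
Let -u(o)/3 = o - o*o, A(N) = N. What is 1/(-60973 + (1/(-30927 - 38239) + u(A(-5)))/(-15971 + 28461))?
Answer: -863883340/52673552664881 ≈ -1.6401e-5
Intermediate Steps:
u(o) = -3*o + 3*o² (u(o) = -3*(o - o*o) = -3*(o - o²) = -3*o + 3*o²)
1/(-60973 + (1/(-30927 - 38239) + u(A(-5)))/(-15971 + 28461)) = 1/(-60973 + (1/(-30927 - 38239) + 3*(-5)*(-1 - 5))/(-15971 + 28461)) = 1/(-60973 + (1/(-69166) + 3*(-5)*(-6))/12490) = 1/(-60973 + (-1/69166 + 90)*(1/12490)) = 1/(-60973 + (6224939/69166)*(1/12490)) = 1/(-60973 + 6224939/863883340) = 1/(-52673552664881/863883340) = -863883340/52673552664881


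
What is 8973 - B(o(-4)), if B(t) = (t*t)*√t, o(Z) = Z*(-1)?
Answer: 8941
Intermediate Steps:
o(Z) = -Z
B(t) = t^(5/2) (B(t) = t²*√t = t^(5/2))
8973 - B(o(-4)) = 8973 - (-1*(-4))^(5/2) = 8973 - 4^(5/2) = 8973 - 1*32 = 8973 - 32 = 8941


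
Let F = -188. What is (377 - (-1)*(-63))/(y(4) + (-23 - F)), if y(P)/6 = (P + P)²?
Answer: 314/549 ≈ 0.57195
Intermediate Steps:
y(P) = 24*P² (y(P) = 6*(P + P)² = 6*(2*P)² = 6*(4*P²) = 24*P²)
(377 - (-1)*(-63))/(y(4) + (-23 - F)) = (377 - (-1)*(-63))/(24*4² + (-23 - 1*(-188))) = (377 - 1*63)/(24*16 + (-23 + 188)) = (377 - 63)/(384 + 165) = 314/549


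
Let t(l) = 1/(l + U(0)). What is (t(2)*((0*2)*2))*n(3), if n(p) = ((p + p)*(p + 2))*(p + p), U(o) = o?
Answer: 0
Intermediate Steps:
n(p) = 4*p²*(2 + p) (n(p) = ((2*p)*(2 + p))*(2*p) = (2*p*(2 + p))*(2*p) = 4*p²*(2 + p))
t(l) = 1/l (t(l) = 1/(l + 0) = 1/l)
(t(2)*((0*2)*2))*n(3) = (((0*2)*2)/2)*(4*3²*(2 + 3)) = ((0*2)/2)*(4*9*5) = ((½)*0)*180 = 0*180 = 0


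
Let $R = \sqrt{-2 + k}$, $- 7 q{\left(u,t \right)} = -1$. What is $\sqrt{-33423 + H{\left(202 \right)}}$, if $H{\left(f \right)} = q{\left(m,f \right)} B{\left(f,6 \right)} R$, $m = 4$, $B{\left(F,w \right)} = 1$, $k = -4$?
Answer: $\frac{\sqrt{-1637727 + 7 i \sqrt{6}}}{7} \approx 0.00095703 + 182.82 i$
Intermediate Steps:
$q{\left(u,t \right)} = \frac{1}{7}$ ($q{\left(u,t \right)} = \left(- \frac{1}{7}\right) \left(-1\right) = \frac{1}{7}$)
$R = i \sqrt{6}$ ($R = \sqrt{-2 - 4} = \sqrt{-6} = i \sqrt{6} \approx 2.4495 i$)
$H{\left(f \right)} = \frac{i \sqrt{6}}{7}$ ($H{\left(f \right)} = \frac{1}{7} \cdot 1 i \sqrt{6} = \frac{i \sqrt{6}}{7}$)
$\sqrt{-33423 + H{\left(202 \right)}} = \sqrt{-33423 + \frac{i \sqrt{6}}{7}}$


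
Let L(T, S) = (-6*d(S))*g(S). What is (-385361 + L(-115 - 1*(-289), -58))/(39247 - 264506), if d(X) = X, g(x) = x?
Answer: 405545/225259 ≈ 1.8004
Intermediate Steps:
L(T, S) = -6*S**2 (L(T, S) = (-6*S)*S = -6*S**2)
(-385361 + L(-115 - 1*(-289), -58))/(39247 - 264506) = (-385361 - 6*(-58)**2)/(39247 - 264506) = (-385361 - 6*3364)/(-225259) = (-385361 - 20184)*(-1/225259) = -405545*(-1/225259) = 405545/225259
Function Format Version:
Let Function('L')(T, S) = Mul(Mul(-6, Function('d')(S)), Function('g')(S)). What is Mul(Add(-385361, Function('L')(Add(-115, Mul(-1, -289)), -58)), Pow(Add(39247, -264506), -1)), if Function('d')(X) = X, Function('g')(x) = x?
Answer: Rational(405545, 225259) ≈ 1.8004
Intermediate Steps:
Function('L')(T, S) = Mul(-6, Pow(S, 2)) (Function('L')(T, S) = Mul(Mul(-6, S), S) = Mul(-6, Pow(S, 2)))
Mul(Add(-385361, Function('L')(Add(-115, Mul(-1, -289)), -58)), Pow(Add(39247, -264506), -1)) = Mul(Add(-385361, Mul(-6, Pow(-58, 2))), Pow(Add(39247, -264506), -1)) = Mul(Add(-385361, Mul(-6, 3364)), Pow(-225259, -1)) = Mul(Add(-385361, -20184), Rational(-1, 225259)) = Mul(-405545, Rational(-1, 225259)) = Rational(405545, 225259)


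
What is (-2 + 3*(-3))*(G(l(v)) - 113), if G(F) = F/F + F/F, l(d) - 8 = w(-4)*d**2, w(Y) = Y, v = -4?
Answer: 1221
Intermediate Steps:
l(d) = 8 - 4*d**2
G(F) = 2 (G(F) = 1 + 1 = 2)
(-2 + 3*(-3))*(G(l(v)) - 113) = (-2 + 3*(-3))*(2 - 113) = (-2 - 9)*(-111) = -11*(-111) = 1221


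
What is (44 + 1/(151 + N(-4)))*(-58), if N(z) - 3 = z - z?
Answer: -196533/77 ≈ -2552.4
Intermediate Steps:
N(z) = 3 (N(z) = 3 + (z - z) = 3 + 0 = 3)
(44 + 1/(151 + N(-4)))*(-58) = (44 + 1/(151 + 3))*(-58) = (44 + 1/154)*(-58) = (6777/154)*(-58) = -196533/77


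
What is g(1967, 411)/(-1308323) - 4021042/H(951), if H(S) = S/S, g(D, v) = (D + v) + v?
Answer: -5260821735355/1308323 ≈ -4.0210e+6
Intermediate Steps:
g(D, v) = D + 2*v
H(S) = 1
g(1967, 411)/(-1308323) - 4021042/H(951) = (1967 + 2*411)/(-1308323) - 4021042/1 = (1967 + 822)*(-1/1308323) - 4021042*1 = 2789*(-1/1308323) - 4021042 = -2789/1308323 - 4021042 = -5260821735355/1308323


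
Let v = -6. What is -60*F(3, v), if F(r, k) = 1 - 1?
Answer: 0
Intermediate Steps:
F(r, k) = 0
-60*F(3, v) = -60*0 = 0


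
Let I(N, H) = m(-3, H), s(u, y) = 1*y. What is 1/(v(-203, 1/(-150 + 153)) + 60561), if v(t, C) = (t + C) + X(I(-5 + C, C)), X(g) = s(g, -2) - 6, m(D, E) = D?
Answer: 3/181051 ≈ 1.6570e-5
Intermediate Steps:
s(u, y) = y
I(N, H) = -3
X(g) = -8 (X(g) = -2 - 6 = -8)
v(t, C) = -8 + C + t (v(t, C) = (t + C) - 8 = (C + t) - 8 = -8 + C + t)
1/(v(-203, 1/(-150 + 153)) + 60561) = 1/((-8 + 1/(-150 + 153) - 203) + 60561) = 1/((-8 + 1/3 - 203) + 60561) = 1/((-8 + ⅓ - 203) + 60561) = 1/(-632/3 + 60561) = 1/(181051/3) = 3/181051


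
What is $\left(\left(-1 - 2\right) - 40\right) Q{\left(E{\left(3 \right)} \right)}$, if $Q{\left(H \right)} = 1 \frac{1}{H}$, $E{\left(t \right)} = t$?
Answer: $- \frac{43}{3} \approx -14.333$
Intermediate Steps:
$Q{\left(H \right)} = \frac{1}{H}$
$\left(\left(-1 - 2\right) - 40\right) Q{\left(E{\left(3 \right)} \right)} = \frac{\left(-1 - 2\right) - 40}{3} = \left(\left(-1 - 2\right) - 40\right) \frac{1}{3} = \left(-3 - 40\right) \frac{1}{3} = \left(-43\right) \frac{1}{3} = - \frac{43}{3}$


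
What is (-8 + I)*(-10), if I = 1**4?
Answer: 70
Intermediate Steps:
I = 1
(-8 + I)*(-10) = (-8 + 1)*(-10) = -7*(-10) = 70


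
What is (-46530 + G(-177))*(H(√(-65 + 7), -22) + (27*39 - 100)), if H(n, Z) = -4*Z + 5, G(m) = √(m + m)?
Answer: -48670380 + 1046*I*√354 ≈ -4.867e+7 + 19680.0*I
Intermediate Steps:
G(m) = √2*√m (G(m) = √(2*m) = √2*√m)
H(n, Z) = 5 - 4*Z
(-46530 + G(-177))*(H(√(-65 + 7), -22) + (27*39 - 100)) = (-46530 + √2*√(-177))*((5 - 4*(-22)) + (27*39 - 100)) = (-46530 + √2*(I*√177))*((5 + 88) + (1053 - 100)) = (-46530 + I*√354)*(93 + 953) = (-46530 + I*√354)*1046 = -48670380 + 1046*I*√354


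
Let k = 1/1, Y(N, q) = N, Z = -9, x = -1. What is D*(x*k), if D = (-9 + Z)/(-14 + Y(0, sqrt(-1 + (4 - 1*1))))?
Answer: -9/7 ≈ -1.2857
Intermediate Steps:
k = 1
D = 9/7 (D = (-9 - 9)/(-14 + 0) = -18/(-14) = -18*(-1/14) = 9/7 ≈ 1.2857)
D*(x*k) = 9*(-1*1)/7 = (9/7)*(-1) = -9/7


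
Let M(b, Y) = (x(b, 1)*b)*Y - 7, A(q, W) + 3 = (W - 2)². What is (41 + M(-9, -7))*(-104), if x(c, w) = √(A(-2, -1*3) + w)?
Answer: -3536 - 6552*√23 ≈ -34958.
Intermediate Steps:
A(q, W) = -3 + (-2 + W)² (A(q, W) = -3 + (W - 2)² = -3 + (-2 + W)²)
x(c, w) = √(22 + w) (x(c, w) = √((-3 + (-2 - 1*3)²) + w) = √((-3 + (-2 - 3)²) + w) = √((-3 + (-5)²) + w) = √((-3 + 25) + w) = √(22 + w))
M(b, Y) = -7 + Y*b*√23 (M(b, Y) = (√(22 + 1)*b)*Y - 7 = (√23*b)*Y - 7 = (b*√23)*Y - 7 = Y*b*√23 - 7 = -7 + Y*b*√23)
(41 + M(-9, -7))*(-104) = (41 + (-7 - 7*(-9)*√23))*(-104) = (41 + (-7 + 63*√23))*(-104) = (34 + 63*√23)*(-104) = -3536 - 6552*√23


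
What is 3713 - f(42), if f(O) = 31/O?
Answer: 155915/42 ≈ 3712.3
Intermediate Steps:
3713 - f(42) = 3713 - 31/42 = 155915/42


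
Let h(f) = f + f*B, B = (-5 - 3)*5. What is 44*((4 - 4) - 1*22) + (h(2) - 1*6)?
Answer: -1052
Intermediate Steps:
B = -40 (B = -8*5 = -40)
h(f) = -39*f (h(f) = f + f*(-40) = f - 40*f = -39*f)
44*((4 - 4) - 1*22) + (h(2) - 1*6) = 44*((4 - 4) - 1*22) + (-39*2 - 1*6) = 44*(0 - 22) + (-78 - 6) = 44*(-22) - 84 = -968 - 84 = -1052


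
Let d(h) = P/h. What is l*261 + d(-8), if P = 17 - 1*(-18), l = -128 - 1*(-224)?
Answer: 200413/8 ≈ 25052.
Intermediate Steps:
l = 96 (l = -128 + 224 = 96)
P = 35 (P = 17 + 18 = 35)
d(h) = 35/h
l*261 + d(-8) = 96*261 + 35/(-8) = 25056 + 35*(-⅛) = 25056 - 35/8 = 200413/8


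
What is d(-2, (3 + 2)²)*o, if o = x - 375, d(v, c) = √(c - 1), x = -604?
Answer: -1958*√6 ≈ -4796.1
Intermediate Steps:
d(v, c) = √(-1 + c)
o = -979 (o = -604 - 375 = -979)
d(-2, (3 + 2)²)*o = √(-1 + (3 + 2)²)*(-979) = √(-1 + 5²)*(-979) = √(-1 + 25)*(-979) = √24*(-979) = (2*√6)*(-979) = -1958*√6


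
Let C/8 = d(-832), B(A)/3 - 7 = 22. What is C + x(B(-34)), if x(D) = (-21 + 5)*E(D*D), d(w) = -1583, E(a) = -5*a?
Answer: 592856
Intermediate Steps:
B(A) = 87 (B(A) = 21 + 3*22 = 21 + 66 = 87)
C = -12664 (C = 8*(-1583) = -12664)
x(D) = 80*D² (x(D) = (-21 + 5)*(-5*D*D) = -(-80)*D² = 80*D²)
C + x(B(-34)) = -12664 + 80*87² = -12664 + 80*7569 = -12664 + 605520 = 592856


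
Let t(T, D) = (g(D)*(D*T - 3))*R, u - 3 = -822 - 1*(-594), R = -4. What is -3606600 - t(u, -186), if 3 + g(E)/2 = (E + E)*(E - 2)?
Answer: 23408283408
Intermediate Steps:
g(E) = -6 + 4*E*(-2 + E) (g(E) = -6 + 2*((E + E)*(E - 2)) = -6 + 2*((2*E)*(-2 + E)) = -6 + 2*(2*E*(-2 + E)) = -6 + 4*E*(-2 + E))
u = -225 (u = 3 + (-822 - 1*(-594)) = 3 + (-822 + 594) = 3 - 228 = -225)
t(T, D) = -4*(-3 + D*T)*(-6 - 8*D + 4*D²) (t(T, D) = ((-6 - 8*D + 4*D²)*(D*T - 3))*(-4) = ((-6 - 8*D + 4*D²)*(-3 + D*T))*(-4) = ((-3 + D*T)*(-6 - 8*D + 4*D²))*(-4) = -4*(-3 + D*T)*(-6 - 8*D + 4*D²))
-3606600 - t(u, -186) = -3606600 - 8*(-3 - 186*(-225))*(3 - 2*(-186)² + 4*(-186)) = -3606600 - 8*(-3 + 41850)*(3 - 2*34596 - 744) = -3606600 - 8*41847*(3 - 69192 - 744) = -3606600 - 8*41847*(-69933) = -3606600 - 1*(-23411890008) = -3606600 + 23411890008 = 23408283408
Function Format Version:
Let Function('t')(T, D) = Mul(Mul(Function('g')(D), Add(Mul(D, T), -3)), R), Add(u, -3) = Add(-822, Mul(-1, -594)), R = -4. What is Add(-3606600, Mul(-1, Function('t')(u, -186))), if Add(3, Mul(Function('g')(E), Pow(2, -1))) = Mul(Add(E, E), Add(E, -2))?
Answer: 23408283408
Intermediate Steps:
Function('g')(E) = Add(-6, Mul(4, E, Add(-2, E))) (Function('g')(E) = Add(-6, Mul(2, Mul(Add(E, E), Add(E, -2)))) = Add(-6, Mul(2, Mul(Mul(2, E), Add(-2, E)))) = Add(-6, Mul(2, Mul(2, E, Add(-2, E)))) = Add(-6, Mul(4, E, Add(-2, E))))
u = -225 (u = Add(3, Add(-822, Mul(-1, -594))) = Add(3, Add(-822, 594)) = Add(3, -228) = -225)
Function('t')(T, D) = Mul(-4, Add(-3, Mul(D, T)), Add(-6, Mul(-8, D), Mul(4, Pow(D, 2)))) (Function('t')(T, D) = Mul(Mul(Add(-6, Mul(-8, D), Mul(4, Pow(D, 2))), Add(Mul(D, T), -3)), -4) = Mul(Mul(Add(-6, Mul(-8, D), Mul(4, Pow(D, 2))), Add(-3, Mul(D, T))), -4) = Mul(Mul(Add(-3, Mul(D, T)), Add(-6, Mul(-8, D), Mul(4, Pow(D, 2)))), -4) = Mul(-4, Add(-3, Mul(D, T)), Add(-6, Mul(-8, D), Mul(4, Pow(D, 2)))))
Add(-3606600, Mul(-1, Function('t')(u, -186))) = Add(-3606600, Mul(-1, Mul(8, Add(-3, Mul(-186, -225)), Add(3, Mul(-2, Pow(-186, 2)), Mul(4, -186))))) = Add(-3606600, Mul(-1, Mul(8, Add(-3, 41850), Add(3, Mul(-2, 34596), -744)))) = Add(-3606600, Mul(-1, Mul(8, 41847, Add(3, -69192, -744)))) = Add(-3606600, Mul(-1, Mul(8, 41847, -69933))) = Add(-3606600, Mul(-1, -23411890008)) = Add(-3606600, 23411890008) = 23408283408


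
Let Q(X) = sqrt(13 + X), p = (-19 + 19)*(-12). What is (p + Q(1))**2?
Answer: 14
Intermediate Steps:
p = 0 (p = 0*(-12) = 0)
(p + Q(1))**2 = (0 + sqrt(13 + 1))**2 = (0 + sqrt(14))**2 = (sqrt(14))**2 = 14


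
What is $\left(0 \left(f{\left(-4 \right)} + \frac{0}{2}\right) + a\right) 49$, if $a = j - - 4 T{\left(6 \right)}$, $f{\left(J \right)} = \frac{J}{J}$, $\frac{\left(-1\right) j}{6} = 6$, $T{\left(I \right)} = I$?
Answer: $-588$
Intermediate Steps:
$j = -36$ ($j = \left(-6\right) 6 = -36$)
$f{\left(J \right)} = 1$
$a = -12$ ($a = -36 - \left(-4\right) 6 = -36 - -24 = -36 + 24 = -12$)
$\left(0 \left(f{\left(-4 \right)} + \frac{0}{2}\right) + a\right) 49 = \left(0 \left(1 + \frac{0}{2}\right) - 12\right) 49 = \left(0 \left(1 + 0 \cdot \frac{1}{2}\right) - 12\right) 49 = \left(0 \left(1 + 0\right) - 12\right) 49 = \left(0 \cdot 1 - 12\right) 49 = \left(0 - 12\right) 49 = \left(-12\right) 49 = -588$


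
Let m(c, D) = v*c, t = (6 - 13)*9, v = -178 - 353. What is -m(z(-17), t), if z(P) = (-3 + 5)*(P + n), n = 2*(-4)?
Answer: -26550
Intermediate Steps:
v = -531
n = -8
t = -63 (t = -7*9 = -63)
z(P) = -16 + 2*P (z(P) = (-3 + 5)*(P - 8) = 2*(-8 + P) = -16 + 2*P)
m(c, D) = -531*c
-m(z(-17), t) = -(-531)*(-16 + 2*(-17)) = -(-531)*(-16 - 34) = -(-531)*(-50) = -1*26550 = -26550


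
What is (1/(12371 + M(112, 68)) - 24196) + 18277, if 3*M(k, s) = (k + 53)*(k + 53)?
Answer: -126938873/21446 ≈ -5919.0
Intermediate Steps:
M(k, s) = (53 + k)**2/3 (M(k, s) = ((k + 53)*(k + 53))/3 = ((53 + k)*(53 + k))/3 = (53 + k)**2/3)
(1/(12371 + M(112, 68)) - 24196) + 18277 = (1/(12371 + (53 + 112)**2/3) - 24196) + 18277 = (1/(12371 + (1/3)*165**2) - 24196) + 18277 = (1/(12371 + (1/3)*27225) - 24196) + 18277 = (1/(12371 + 9075) - 24196) + 18277 = (1/21446 - 24196) + 18277 = -518907415/21446 + 18277 = -126938873/21446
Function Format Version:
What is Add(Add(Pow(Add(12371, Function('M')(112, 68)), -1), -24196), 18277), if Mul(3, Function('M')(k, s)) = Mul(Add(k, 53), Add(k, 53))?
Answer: Rational(-126938873, 21446) ≈ -5919.0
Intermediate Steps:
Function('M')(k, s) = Mul(Rational(1, 3), Pow(Add(53, k), 2)) (Function('M')(k, s) = Mul(Rational(1, 3), Mul(Add(k, 53), Add(k, 53))) = Mul(Rational(1, 3), Mul(Add(53, k), Add(53, k))) = Mul(Rational(1, 3), Pow(Add(53, k), 2)))
Add(Add(Pow(Add(12371, Function('M')(112, 68)), -1), -24196), 18277) = Add(Add(Pow(Add(12371, Mul(Rational(1, 3), Pow(Add(53, 112), 2))), -1), -24196), 18277) = Add(Add(Pow(Add(12371, Mul(Rational(1, 3), Pow(165, 2))), -1), -24196), 18277) = Add(Add(Pow(Add(12371, Mul(Rational(1, 3), 27225)), -1), -24196), 18277) = Add(Add(Pow(Add(12371, 9075), -1), -24196), 18277) = Add(Add(Pow(21446, -1), -24196), 18277) = Add(Add(Rational(1, 21446), -24196), 18277) = Add(Rational(-518907415, 21446), 18277) = Rational(-126938873, 21446)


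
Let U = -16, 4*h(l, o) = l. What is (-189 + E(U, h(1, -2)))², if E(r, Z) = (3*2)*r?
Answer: 81225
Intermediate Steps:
h(l, o) = l/4
E(r, Z) = 6*r
(-189 + E(U, h(1, -2)))² = (-189 + 6*(-16))² = (-189 - 96)² = (-285)² = 81225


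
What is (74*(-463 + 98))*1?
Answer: -27010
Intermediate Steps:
(74*(-463 + 98))*1 = (74*(-365))*1 = -27010*1 = -27010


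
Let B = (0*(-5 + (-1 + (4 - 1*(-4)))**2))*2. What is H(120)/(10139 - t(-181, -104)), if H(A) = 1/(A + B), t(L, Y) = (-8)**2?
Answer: 1/1209000 ≈ 8.2713e-7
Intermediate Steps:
t(L, Y) = 64
B = 0 (B = (0*(-5 + (-1 + (4 + 4))**2))*2 = (0*(-5 + (-1 + 8)**2))*2 = (0*(-5 + 7**2))*2 = (0*(-5 + 49))*2 = (0*44)*2 = 0*2 = 0)
H(A) = 1/A (H(A) = 1/(A + 0) = 1/A)
H(120)/(10139 - t(-181, -104)) = 1/(120*(10139 - 1*64)) = 1/(120*(10139 - 64)) = (1/120)/10075 = (1/120)*(1/10075) = 1/1209000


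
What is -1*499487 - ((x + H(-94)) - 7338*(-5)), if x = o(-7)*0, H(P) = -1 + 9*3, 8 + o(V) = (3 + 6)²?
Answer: -536203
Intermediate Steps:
o(V) = 73 (o(V) = -8 + (3 + 6)² = -8 + 9² = -8 + 81 = 73)
H(P) = 26 (H(P) = -1 + 27 = 26)
x = 0 (x = 73*0 = 0)
-1*499487 - ((x + H(-94)) - 7338*(-5)) = -1*499487 - ((0 + 26) - 7338*(-5)) = -499487 - (26 + 36690) = -499487 - 1*36716 = -499487 - 36716 = -536203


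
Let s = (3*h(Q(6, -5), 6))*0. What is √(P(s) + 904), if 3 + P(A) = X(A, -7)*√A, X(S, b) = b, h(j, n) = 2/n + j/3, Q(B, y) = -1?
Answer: √901 ≈ 30.017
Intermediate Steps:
h(j, n) = 2/n + j/3 (h(j, n) = 2/n + j*(⅓) = 2/n + j/3)
s = 0 (s = (3*(2/6 + (⅓)*(-1)))*0 = (3*(2*(⅙) - ⅓))*0 = (3*(⅓ - ⅓))*0 = (3*0)*0 = 0*0 = 0)
P(A) = -3 - 7*√A
√(P(s) + 904) = √((-3 - 7*√0) + 904) = √((-3 - 7*0) + 904) = √((-3 + 0) + 904) = √(-3 + 904) = √901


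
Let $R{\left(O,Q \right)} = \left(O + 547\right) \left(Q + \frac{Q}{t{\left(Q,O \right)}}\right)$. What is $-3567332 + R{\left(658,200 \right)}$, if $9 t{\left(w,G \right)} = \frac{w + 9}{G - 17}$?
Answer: $\frac{695125612}{209} \approx 3.326 \cdot 10^{6}$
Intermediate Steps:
$t{\left(w,G \right)} = \frac{9 + w}{9 \left(-17 + G\right)}$ ($t{\left(w,G \right)} = \frac{\left(w + 9\right) \frac{1}{G - 17}}{9} = \frac{\left(9 + w\right) \frac{1}{-17 + G}}{9} = \frac{\frac{1}{-17 + G} \left(9 + w\right)}{9} = \frac{9 + w}{9 \left(-17 + G\right)}$)
$R{\left(O,Q \right)} = \left(547 + O\right) \left(Q + \frac{9 Q \left(-17 + O\right)}{9 + Q}\right)$ ($R{\left(O,Q \right)} = \left(O + 547\right) \left(Q + \frac{Q}{\frac{1}{9} \frac{1}{-17 + O} \left(9 + Q\right)}\right) = \left(547 + O\right) \left(Q + Q \frac{9 \left(-17 + O\right)}{9 + Q}\right) = \left(547 + O\right) \left(Q + \frac{9 Q \left(-17 + O\right)}{9 + Q}\right)$)
$-3567332 + R{\left(658,200 \right)} = -3567332 + \frac{200 \left(547 + 658\right) \left(-144 + 200 + 9 \cdot 658\right)}{9 + 200} = -3567332 + 200 \cdot \frac{1}{209} \cdot 1205 \left(-144 + 200 + 5922\right) = -3567332 + 200 \cdot \frac{1}{209} \cdot 1205 \cdot 5978 = -3567332 + \frac{1440698000}{209} = \frac{695125612}{209}$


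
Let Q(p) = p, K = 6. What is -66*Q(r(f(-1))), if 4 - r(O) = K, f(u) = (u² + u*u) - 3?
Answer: 132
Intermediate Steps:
f(u) = -3 + 2*u² (f(u) = (u² + u²) - 3 = 2*u² - 3 = -3 + 2*u²)
r(O) = -2 (r(O) = 4 - 1*6 = 4 - 6 = -2)
-66*Q(r(f(-1))) = -66*(-2) = 132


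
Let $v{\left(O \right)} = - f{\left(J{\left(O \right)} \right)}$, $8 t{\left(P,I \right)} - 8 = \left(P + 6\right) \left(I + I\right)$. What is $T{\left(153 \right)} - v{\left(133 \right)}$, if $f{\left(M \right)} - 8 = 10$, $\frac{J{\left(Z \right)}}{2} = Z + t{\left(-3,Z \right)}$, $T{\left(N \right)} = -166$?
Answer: $-148$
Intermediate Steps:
$t{\left(P,I \right)} = 1 + \frac{I \left(6 + P\right)}{4}$ ($t{\left(P,I \right)} = 1 + \frac{\left(P + 6\right) \left(I + I\right)}{8} = 1 + \frac{\left(6 + P\right) 2 I}{8} = 1 + \frac{2 I \left(6 + P\right)}{8} = 1 + \frac{I \left(6 + P\right)}{4}$)
$J{\left(Z \right)} = 2 + \frac{7 Z}{2}$ ($J{\left(Z \right)} = 2 \left(Z + \left(1 + \frac{3 Z}{2} + \frac{1}{4} Z \left(-3\right)\right)\right) = 2 \left(Z + \left(1 + \frac{3 Z}{2} - \frac{3 Z}{4}\right)\right) = 2 \left(Z + \left(1 + \frac{3 Z}{4}\right)\right) = 2 \left(1 + \frac{7 Z}{4}\right) = 2 + \frac{7 Z}{2}$)
$f{\left(M \right)} = 18$ ($f{\left(M \right)} = 8 + 10 = 18$)
$v{\left(O \right)} = -18$ ($v{\left(O \right)} = \left(-1\right) 18 = -18$)
$T{\left(153 \right)} - v{\left(133 \right)} = -166 - -18 = -166 + 18 = -148$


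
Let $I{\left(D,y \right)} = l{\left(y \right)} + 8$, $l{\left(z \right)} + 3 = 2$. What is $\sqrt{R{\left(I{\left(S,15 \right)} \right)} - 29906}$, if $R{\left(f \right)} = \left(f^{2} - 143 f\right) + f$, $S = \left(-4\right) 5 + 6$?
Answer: $i \sqrt{30851} \approx 175.64 i$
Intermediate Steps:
$l{\left(z \right)} = -1$ ($l{\left(z \right)} = -3 + 2 = -1$)
$S = -14$ ($S = -20 + 6 = -14$)
$I{\left(D,y \right)} = 7$ ($I{\left(D,y \right)} = -1 + 8 = 7$)
$R{\left(f \right)} = f^{2} - 142 f$
$\sqrt{R{\left(I{\left(S,15 \right)} \right)} - 29906} = \sqrt{7 \left(-142 + 7\right) - 29906} = \sqrt{7 \left(-135\right) - 29906} = \sqrt{-945 - 29906} = \sqrt{-30851} = i \sqrt{30851}$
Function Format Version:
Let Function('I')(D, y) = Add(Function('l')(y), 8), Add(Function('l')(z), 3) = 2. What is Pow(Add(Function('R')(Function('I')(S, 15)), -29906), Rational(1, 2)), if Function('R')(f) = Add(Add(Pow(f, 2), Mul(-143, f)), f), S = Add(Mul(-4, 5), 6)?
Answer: Mul(I, Pow(30851, Rational(1, 2))) ≈ Mul(175.64, I)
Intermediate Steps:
Function('l')(z) = -1 (Function('l')(z) = Add(-3, 2) = -1)
S = -14 (S = Add(-20, 6) = -14)
Function('I')(D, y) = 7 (Function('I')(D, y) = Add(-1, 8) = 7)
Function('R')(f) = Add(Pow(f, 2), Mul(-142, f))
Pow(Add(Function('R')(Function('I')(S, 15)), -29906), Rational(1, 2)) = Pow(Add(Mul(7, Add(-142, 7)), -29906), Rational(1, 2)) = Pow(Add(Mul(7, -135), -29906), Rational(1, 2)) = Pow(Add(-945, -29906), Rational(1, 2)) = Pow(-30851, Rational(1, 2)) = Mul(I, Pow(30851, Rational(1, 2)))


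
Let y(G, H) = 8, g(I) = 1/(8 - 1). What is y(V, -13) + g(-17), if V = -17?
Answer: 57/7 ≈ 8.1429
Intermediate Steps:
g(I) = ⅐ (g(I) = 1/7 = ⅐)
y(V, -13) + g(-17) = 8 + ⅐ = 57/7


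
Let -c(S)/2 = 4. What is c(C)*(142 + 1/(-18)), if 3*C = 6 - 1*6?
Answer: -10220/9 ≈ -1135.6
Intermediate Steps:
C = 0 (C = (6 - 1*6)/3 = (6 - 6)/3 = (⅓)*0 = 0)
c(S) = -8 (c(S) = -2*4 = -8)
c(C)*(142 + 1/(-18)) = -8*(142 + 1/(-18)) = -8*(142 - 1/18) = -8*2555/18 = -10220/9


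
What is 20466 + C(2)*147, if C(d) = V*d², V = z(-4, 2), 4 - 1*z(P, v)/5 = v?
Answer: 26346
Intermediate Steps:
z(P, v) = 20 - 5*v
V = 10 (V = 20 - 5*2 = 20 - 10 = 10)
C(d) = 10*d²
20466 + C(2)*147 = 20466 + (10*2²)*147 = 20466 + (10*4)*147 = 20466 + 40*147 = 20466 + 5880 = 26346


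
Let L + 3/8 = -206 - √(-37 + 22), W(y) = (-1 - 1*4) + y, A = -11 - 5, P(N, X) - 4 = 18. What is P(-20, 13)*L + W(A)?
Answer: -18245/4 - 22*I*√15 ≈ -4561.3 - 85.206*I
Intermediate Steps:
P(N, X) = 22 (P(N, X) = 4 + 18 = 22)
A = -16
W(y) = -5 + y (W(y) = (-1 - 4) + y = -5 + y)
L = -1651/8 - I*√15 (L = -3/8 + (-206 - √(-37 + 22)) = -3/8 + (-206 - √(-15)) = -3/8 + (-206 - I*√15) = -1651/8 - I*√15 ≈ -206.38 - 3.873*I)
P(-20, 13)*L + W(A) = 22*(-1651/8 - I*√15) + (-5 - 16) = (-18161/4 - 22*I*√15) - 21 = -18245/4 - 22*I*√15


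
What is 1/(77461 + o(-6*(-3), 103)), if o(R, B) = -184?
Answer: 1/77277 ≈ 1.2940e-5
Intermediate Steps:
1/(77461 + o(-6*(-3), 103)) = 1/(77461 - 184) = 1/77277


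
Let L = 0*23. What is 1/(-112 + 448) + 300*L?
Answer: 1/336 ≈ 0.0029762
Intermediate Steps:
L = 0
1/(-112 + 448) + 300*L = 1/(-112 + 448) + 300*0 = 1/336 + 0 = 1/336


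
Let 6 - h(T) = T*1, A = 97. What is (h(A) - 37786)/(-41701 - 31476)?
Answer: 37877/73177 ≈ 0.51761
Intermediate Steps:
h(T) = 6 - T
(h(A) - 37786)/(-41701 - 31476) = ((6 - 1*97) - 37786)/(-41701 - 31476) = ((6 - 97) - 37786)/(-73177) = (-91 - 37786)*(-1/73177) = -37877*(-1/73177) = 37877/73177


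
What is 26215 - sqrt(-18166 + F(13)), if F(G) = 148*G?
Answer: 26215 - I*sqrt(16242) ≈ 26215.0 - 127.44*I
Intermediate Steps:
26215 - sqrt(-18166 + F(13)) = 26215 - sqrt(-18166 + 148*13) = 26215 - sqrt(-18166 + 1924) = 26215 - sqrt(-16242) = 26215 - I*sqrt(16242)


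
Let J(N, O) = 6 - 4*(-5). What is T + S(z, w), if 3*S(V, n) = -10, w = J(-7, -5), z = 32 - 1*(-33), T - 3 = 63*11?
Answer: 2078/3 ≈ 692.67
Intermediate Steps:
T = 696 (T = 3 + 63*11 = 3 + 693 = 696)
z = 65 (z = 32 + 33 = 65)
J(N, O) = 26 (J(N, O) = 6 + 20 = 26)
w = 26
S(V, n) = -10/3 (S(V, n) = (1/3)*(-10) = -10/3)
T + S(z, w) = 696 - 10/3 = 2078/3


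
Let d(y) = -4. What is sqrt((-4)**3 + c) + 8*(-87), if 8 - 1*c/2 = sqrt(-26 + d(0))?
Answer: -696 + sqrt(-48 - 2*I*sqrt(30)) ≈ -695.21 - 6.9726*I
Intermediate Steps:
c = 16 - 2*I*sqrt(30) (c = 16 - 2*sqrt(-26 - 4) = 16 - 2*I*sqrt(30) ≈ 16.0 - 10.954*I)
sqrt((-4)**3 + c) + 8*(-87) = sqrt((-4)**3 + (16 - 2*I*sqrt(30))) + 8*(-87) = sqrt(-64 + (16 - 2*I*sqrt(30))) - 696 = sqrt(-48 - 2*I*sqrt(30)) - 696 = -696 + sqrt(-48 - 2*I*sqrt(30))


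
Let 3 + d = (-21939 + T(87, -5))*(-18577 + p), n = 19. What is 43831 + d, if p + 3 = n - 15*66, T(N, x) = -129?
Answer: 431495296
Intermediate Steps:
p = -974 (p = -3 + (19 - 15*66) = -3 + (19 - 990) = -3 - 971 = -974)
d = 431451465 (d = -3 + (-21939 - 129)*(-18577 - 974) = -3 - 22068*(-19551) = -3 + 431451468 = 431451465)
43831 + d = 43831 + 431451465 = 431495296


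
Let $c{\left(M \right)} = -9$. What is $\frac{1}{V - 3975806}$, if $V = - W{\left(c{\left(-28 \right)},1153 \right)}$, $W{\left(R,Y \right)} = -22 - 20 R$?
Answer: $- \frac{1}{3975964} \approx -2.5151 \cdot 10^{-7}$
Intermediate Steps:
$V = -158$ ($V = - (-22 - -180) = - (-22 + 180) = \left(-1\right) 158 = -158$)
$\frac{1}{V - 3975806} = \frac{1}{-158 - 3975806} = \frac{1}{-3975964} = - \frac{1}{3975964}$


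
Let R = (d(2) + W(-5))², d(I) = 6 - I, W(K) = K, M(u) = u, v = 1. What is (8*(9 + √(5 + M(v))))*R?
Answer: 72 + 8*√6 ≈ 91.596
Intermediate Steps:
R = 1 (R = ((6 - 1*2) - 5)² = ((6 - 2) - 5)² = (4 - 5)² = (-1)² = 1)
(8*(9 + √(5 + M(v))))*R = (8*(9 + √(5 + 1)))*1 = (8*(9 + √6))*1 = (72 + 8*√6)*1 = 72 + 8*√6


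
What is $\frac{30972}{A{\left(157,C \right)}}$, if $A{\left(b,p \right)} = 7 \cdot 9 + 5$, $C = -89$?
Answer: $\frac{7743}{17} \approx 455.47$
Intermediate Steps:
$A{\left(b,p \right)} = 68$ ($A{\left(b,p \right)} = 63 + 5 = 68$)
$\frac{30972}{A{\left(157,C \right)}} = \frac{30972}{68} = 30972 \cdot \frac{1}{68} = \frac{7743}{17}$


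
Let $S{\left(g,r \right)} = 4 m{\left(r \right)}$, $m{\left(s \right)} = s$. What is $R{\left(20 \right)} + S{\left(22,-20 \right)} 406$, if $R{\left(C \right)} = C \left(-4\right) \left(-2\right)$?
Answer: $-32320$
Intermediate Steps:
$R{\left(C \right)} = 8 C$ ($R{\left(C \right)} = - 4 C \left(-2\right) = 8 C$)
$S{\left(g,r \right)} = 4 r$
$R{\left(20 \right)} + S{\left(22,-20 \right)} 406 = 8 \cdot 20 + 4 \left(-20\right) 406 = 160 - 32480 = -32320$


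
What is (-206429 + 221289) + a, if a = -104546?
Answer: -89686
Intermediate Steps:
(-206429 + 221289) + a = (-206429 + 221289) - 104546 = 14860 - 104546 = -89686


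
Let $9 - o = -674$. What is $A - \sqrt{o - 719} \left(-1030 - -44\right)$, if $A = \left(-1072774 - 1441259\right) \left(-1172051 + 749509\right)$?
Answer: $1062284531886 + 5916 i \approx 1.0623 \cdot 10^{12} + 5916.0 i$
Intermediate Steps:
$o = 683$ ($o = 9 - -674 = 9 + 674 = 683$)
$A = 1062284531886$ ($A = \left(-2514033\right) \left(-422542\right) = 1062284531886$)
$A - \sqrt{o - 719} \left(-1030 - -44\right) = 1062284531886 - \sqrt{683 - 719} \left(-1030 - -44\right) = 1062284531886 - \sqrt{-36} \left(-1030 + 44\right) = 1062284531886 - 6 i \left(-986\right) = 1062284531886 - - 5916 i = 1062284531886 + 5916 i$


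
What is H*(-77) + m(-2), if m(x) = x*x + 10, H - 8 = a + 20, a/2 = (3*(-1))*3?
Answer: -756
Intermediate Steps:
a = -18 (a = 2*((3*(-1))*3) = 2*(-3*3) = 2*(-9) = -18)
H = 10 (H = 8 + (-18 + 20) = 8 + 2 = 10)
m(x) = 10 + x**2 (m(x) = x**2 + 10 = 10 + x**2)
H*(-77) + m(-2) = 10*(-77) + (10 + (-2)**2) = -770 + (10 + 4) = -770 + 14 = -756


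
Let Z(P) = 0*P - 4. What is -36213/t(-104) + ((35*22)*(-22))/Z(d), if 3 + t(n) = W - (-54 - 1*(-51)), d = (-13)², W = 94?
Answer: 361877/94 ≈ 3849.8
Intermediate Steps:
d = 169
Z(P) = -4 (Z(P) = 0 - 4 = -4)
t(n) = 94 (t(n) = -3 + (94 - (-54 - 1*(-51))) = -3 + (94 - (-54 + 51)) = -3 + (94 - 1*(-3)) = -3 + (94 + 3) = -3 + 97 = 94)
-36213/t(-104) + ((35*22)*(-22))/Z(d) = -36213/94 + ((35*22)*(-22))/(-4) = -36213*1/94 + (770*(-22))*(-¼) = -36213/94 - 16940*(-¼) = -36213/94 + 4235 = 361877/94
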